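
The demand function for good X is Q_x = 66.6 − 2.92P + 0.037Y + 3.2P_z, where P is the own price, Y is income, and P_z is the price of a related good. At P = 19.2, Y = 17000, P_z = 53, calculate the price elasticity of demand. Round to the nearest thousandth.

Evaluating quantity at (P, Y, P_z) gives Q_x = 66.6 − 2.92(19.2) + 0.037(17000) + 3.2(53) = 66.6 − 56.064 + 629 + 169.6 = 809.136.
∂Q_x/∂P = −2.92, so E_p = (−2.92)·(19.2/809.136) ≈ -0.069.
|E_p| < 1: demand is inelastic.

-0.069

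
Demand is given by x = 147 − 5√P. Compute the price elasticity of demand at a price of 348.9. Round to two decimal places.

At P = 348.9, x = 53.6057.
dx/dP = −5/(2√P) = −5/(2·18.6789).
Point elasticity E = (dx/dP)·(P/x) = -0.1338 × 348.9/53.6057 ≈ -0.87.
|E| < 1, so demand is inelastic at this price.

-0.87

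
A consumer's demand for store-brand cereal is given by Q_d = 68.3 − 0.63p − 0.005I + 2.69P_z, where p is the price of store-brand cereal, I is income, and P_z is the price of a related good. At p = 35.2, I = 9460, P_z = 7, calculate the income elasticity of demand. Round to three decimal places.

-2.679

Evaluating quantity at (p, I, P_z) gives Q_d = 68.3 − 0.63(35.2) − 0.005(9460) + 2.69(7) = 68.3 − 22.176 − 47.3 + 18.83 = 17.654.
∂Q_d/∂I = −0.005, so E_I = -0.005·(9460/17.654) ≈ -2.679.
E_I < 0: inferior good.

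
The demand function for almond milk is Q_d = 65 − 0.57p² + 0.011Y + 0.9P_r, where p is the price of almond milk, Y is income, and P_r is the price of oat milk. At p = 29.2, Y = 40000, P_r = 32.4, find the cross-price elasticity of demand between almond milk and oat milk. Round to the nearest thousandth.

First evaluate Q_d: 65 − 0.57(29.2)² + 0.011(40000) + 0.9(32.4) = 65 − 486.0048 + 440 + 29.16 = 48.1552.
∂Q_d/∂P_r = +0.9, so E_xy = 0.9·(32.4/48.1552) ≈ 0.606.
E_xy > 0: the goods are substitutes.

0.606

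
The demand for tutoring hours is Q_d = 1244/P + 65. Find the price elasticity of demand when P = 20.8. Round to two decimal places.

-0.48

At P = 20.8, Q_d = 124.8077.
dQ_d/dP = −1244/P² = −2.8754.
Point elasticity E = (dQ_d/dP)·(P/Q_d) = -2.8754 × 20.8/124.8077 ≈ -0.48.
|E| < 1, so demand is inelastic at this price.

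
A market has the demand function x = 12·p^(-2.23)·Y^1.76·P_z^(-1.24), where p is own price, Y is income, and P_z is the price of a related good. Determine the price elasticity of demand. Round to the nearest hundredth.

For a Cobb–Douglas (constant-elasticity) form x = A·p^α·…, the elasticity with respect to p equals the exponent α at every point.
Here the exponent on p is -2.23, so the price elasticity of demand is -2.23.

-2.23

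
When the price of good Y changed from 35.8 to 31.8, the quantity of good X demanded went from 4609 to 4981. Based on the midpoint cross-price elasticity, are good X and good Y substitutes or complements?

complements

%ΔQ_x = (4981 − 4609)/[(4609+4981)/2] = 372/4795 ≈ 0.0776.
%ΔP_y = (31.8 − 35.8)/[(35.8+31.8)/2] ≈ -0.1183.
E_xy = 0.0776/-0.1183 ≈ -0.656.
E_xy < 0, so the goods are complements.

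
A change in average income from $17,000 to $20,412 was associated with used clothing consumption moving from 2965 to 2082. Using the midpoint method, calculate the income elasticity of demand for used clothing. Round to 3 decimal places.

-1.918

%ΔQ = (2082 − 2965)/[(2965+2082)/2] = -883/2523.5 ≈ -0.3499.
%ΔI = (20,412 − 17,000)/[(17,000+20,412)/2] = 3412/18706 ≈ 0.1824.
E_I = %ΔQ/%ΔI ≈ -1.918.
E_I < 0: inferior good.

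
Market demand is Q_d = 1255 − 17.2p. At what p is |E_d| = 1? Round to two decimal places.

36.48

For linear demand Q_d = a − bp, E = −bp/(a − bp). |E| = 1 ⇒ bp = a − bp ⇒ p = a/(2b).
p = 1255/(2·17.2) ≈ 36.48.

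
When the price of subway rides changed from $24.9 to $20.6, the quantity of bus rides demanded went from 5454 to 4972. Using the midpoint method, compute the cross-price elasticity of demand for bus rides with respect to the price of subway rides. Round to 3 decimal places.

%ΔQ_x = (4972 − 5454)/[(5454+4972)/2] = -482/5213 ≈ -0.0925.
%ΔP_y = (20.6 − 24.9)/[(24.9+20.6)/2] ≈ -0.1890.
E_xy = -0.0925/-0.1890 ≈ 0.489.
E_xy > 0, so bus rides and subway rides are substitutes.

0.489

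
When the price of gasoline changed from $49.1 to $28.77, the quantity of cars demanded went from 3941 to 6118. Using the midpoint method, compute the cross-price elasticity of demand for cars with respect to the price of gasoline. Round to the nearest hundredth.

%ΔQ_x = (6118 − 3941)/[(3941+6118)/2] = 2177/5029.5 ≈ 0.4328.
%ΔP_y = (28.77 − 49.1)/[(49.1+28.77)/2] ≈ -0.5222.
E_xy = 0.4328/-0.5222 ≈ -0.83.
E_xy < 0, so cars and gasoline are complements.

-0.83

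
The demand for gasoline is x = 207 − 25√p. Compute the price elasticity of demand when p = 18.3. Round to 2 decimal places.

-0.53

At p = 18.3, x = 100.0538.
dx/dp = −25/(2√p) = −25/(2·4.2778).
Point elasticity E = (dx/dp)·(p/x) = -2.922 × 18.3/100.0538 ≈ -0.53.
|E| < 1, so demand is inelastic at this price.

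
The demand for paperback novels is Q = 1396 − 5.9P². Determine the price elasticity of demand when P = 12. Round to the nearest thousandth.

-3.110

At P = 12, Q = 546.4.
dQ/dP = −2·5.9·P = −141.6.
Point elasticity E = (dQ/dP)·(P/Q) = -141.6 × 12/546.4 ≈ -3.110.
|E| > 1, so demand is elastic at this price.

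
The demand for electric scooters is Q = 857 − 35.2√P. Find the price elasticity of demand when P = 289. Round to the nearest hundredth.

At P = 289, Q = 258.6.
dQ/dP = −35.2/(2√P) = −35.2/(2·17).
Point elasticity E = (dQ/dP)·(P/Q) = -1.0353 × 289/258.6 ≈ -1.16.
|E| > 1, so demand is elastic at this price.

-1.16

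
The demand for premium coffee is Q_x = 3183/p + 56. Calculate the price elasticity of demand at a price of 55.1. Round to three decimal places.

At p = 55.1, Q_x = 113.7677.
dQ_x/dp = −3183/p² = −1.0484.
Point elasticity E = (dQ_x/dp)·(p/Q_x) = -1.0484 × 55.1/113.7677 ≈ -0.508.
|E| < 1, so demand is inelastic at this price.

-0.508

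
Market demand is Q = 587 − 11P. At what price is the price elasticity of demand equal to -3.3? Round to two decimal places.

40.95

Set −bP/(a − bP) = −3.3 ⇒ bP = 3.3(a − bP) ⇒ bP(1+3.3) = 3.3·a.
P = 3.3·587/(11·4.3) ≈ 40.95.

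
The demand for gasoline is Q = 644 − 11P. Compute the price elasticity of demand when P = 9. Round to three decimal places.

At P = 9, Q = 545.
dQ/dP = −11.
Point elasticity E = (dQ/dP)·(P/Q) = -11 × 9/545 ≈ -0.182.
|E| < 1, so demand is inelastic at this price.

-0.182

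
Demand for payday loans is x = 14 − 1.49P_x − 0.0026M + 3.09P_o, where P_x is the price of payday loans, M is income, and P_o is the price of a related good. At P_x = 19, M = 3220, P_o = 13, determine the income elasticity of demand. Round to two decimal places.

-0.48

At the given point, x = 14 − 1.49(19) − 0.0026(3220) + 3.09(13) = 14 − 28.31 − 8.372 + 40.17 = 17.488.
∂x/∂M = −0.0026, so E_I = -0.0026·(3220/17.488) ≈ -0.48.
E_I < 0: inferior good.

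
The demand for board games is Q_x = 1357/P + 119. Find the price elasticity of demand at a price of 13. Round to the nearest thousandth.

-0.467

At P = 13, Q_x = 223.3846.
dQ_x/dP = −1357/P² = −8.0296.
Point elasticity E = (dQ_x/dP)·(P/Q_x) = -8.0296 × 13/223.3846 ≈ -0.467.
|E| < 1, so demand is inelastic at this price.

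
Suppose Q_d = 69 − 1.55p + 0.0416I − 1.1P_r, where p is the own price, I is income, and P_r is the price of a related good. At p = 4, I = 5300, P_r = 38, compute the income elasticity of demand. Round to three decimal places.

Substituting, Q_d = 69 − 1.55(4) + 0.0416(5300) − 1.1(38) = 69 − 6.2 + 220.48 − 41.8 = 241.48.
∂Q_d/∂I = +0.0416, so E_I = 0.0416·(5300/241.48) ≈ 0.913.
E_I ∈ (0,1): normal good (necessity).

0.913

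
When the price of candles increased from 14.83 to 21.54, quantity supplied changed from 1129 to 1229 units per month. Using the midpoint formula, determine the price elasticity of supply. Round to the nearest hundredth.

%Δq = (1229 − 1129)/[(1129 + 1229)/2] = 100/1179 ≈ 0.0848.
%ΔP = (21.54 − 14.83)/[(14.83 + 21.54)/2] = 6.71/18.185 ≈ 0.3690.
Arc elasticity E = %Δq/%ΔP ≈ 0.0848/0.3690 ≈ 0.23.
|E| < 1: supply is inelastic over this range.

0.23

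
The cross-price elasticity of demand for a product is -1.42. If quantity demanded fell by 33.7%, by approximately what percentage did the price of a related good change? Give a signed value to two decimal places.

%ΔQ ≈ E × %ΔP_y ⇒ %ΔP_y = %ΔQ / E = (-33.7%)/(-1.42) ≈ 23.73%.

23.73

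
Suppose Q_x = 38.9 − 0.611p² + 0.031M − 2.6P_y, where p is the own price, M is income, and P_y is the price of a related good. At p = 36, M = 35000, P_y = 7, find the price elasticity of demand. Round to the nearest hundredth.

Q_x = 38.9 − 0.611(36)² + 0.031(35000) − 2.6(7) = 38.9 − 791.856 + 1085 − 18.2 = 313.844.
∂Q_x/∂p = −2·0.611·p = -43.992, so E_p = -43.992·(36/313.844) ≈ -5.05.
|E_p| > 1: demand is elastic.

-5.05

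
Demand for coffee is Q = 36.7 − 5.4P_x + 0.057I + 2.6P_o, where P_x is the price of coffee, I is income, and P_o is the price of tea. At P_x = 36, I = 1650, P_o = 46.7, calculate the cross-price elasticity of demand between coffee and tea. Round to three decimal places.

At the given point, Q = 36.7 − 5.4(36) + 0.057(1650) + 2.6(46.7) = 36.7 − 194.4 + 94.05 + 121.42 = 57.77.
∂Q/∂P_o = +2.6, so E_xy = 2.6·(46.7/57.77) ≈ 2.102.
E_xy > 0: the goods are substitutes.

2.102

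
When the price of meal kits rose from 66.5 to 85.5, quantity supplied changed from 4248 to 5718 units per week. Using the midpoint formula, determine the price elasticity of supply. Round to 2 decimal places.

%Δq = (5718 − 4248)/[(4248 + 5718)/2] = 1470/4983 ≈ 0.2950.
%Δp = (85.5 − 66.5)/[(66.5 + 85.5)/2] = 19/76 ≈ 0.2500.
Arc elasticity E = %Δq/%Δp ≈ 0.2950/0.2500 ≈ 1.18.
|E| > 1: supply is elastic over this range.

1.18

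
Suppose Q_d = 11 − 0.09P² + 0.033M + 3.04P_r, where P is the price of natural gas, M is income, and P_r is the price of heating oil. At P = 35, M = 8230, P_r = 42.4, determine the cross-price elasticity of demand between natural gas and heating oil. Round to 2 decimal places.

Q_d = 11 − 0.09(35)² + 0.033(8230) + 3.04(42.4) = 11 − 110.25 + 271.59 + 128.896 = 301.236.
∂Q_d/∂P_r = +3.04, so E_xy = 3.04·(42.4/301.236) ≈ 0.43.
E_xy > 0: the goods are substitutes.

0.43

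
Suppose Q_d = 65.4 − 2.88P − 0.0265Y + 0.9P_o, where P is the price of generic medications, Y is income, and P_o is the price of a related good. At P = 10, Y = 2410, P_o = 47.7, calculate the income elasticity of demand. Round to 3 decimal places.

-4.077

First evaluate Q_d: 65.4 − 2.88(10) − 0.0265(2410) + 0.9(47.7) = 65.4 − 28.8 − 63.865 + 42.93 = 15.665.
∂Q_d/∂Y = −0.0265, so E_I = -0.0265·(2410/15.665) ≈ -4.077.
E_I < 0: inferior good.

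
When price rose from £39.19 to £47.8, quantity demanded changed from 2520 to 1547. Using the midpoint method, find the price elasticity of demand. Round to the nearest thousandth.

-2.417

%ΔQ = (1547 − 2520)/[(2520 + 1547)/2] = -973/2033.5 ≈ -0.4785.
%Δp = (47.8 − 39.19)/[(39.19 + 47.8)/2] = 8.61/43.495 ≈ 0.1980.
Arc elasticity E = %ΔQ/%Δp ≈ -0.4785/0.1980 ≈ -2.417.
|E| > 1: demand is elastic over this range.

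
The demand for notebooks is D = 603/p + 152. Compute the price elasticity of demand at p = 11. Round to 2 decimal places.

-0.27

At p = 11, D = 206.8182.
dD/dp = −603/p² = −4.9835.
Point elasticity E = (dD/dp)·(p/D) = -4.9835 × 11/206.8182 ≈ -0.27.
|E| < 1, so demand is inelastic at this price.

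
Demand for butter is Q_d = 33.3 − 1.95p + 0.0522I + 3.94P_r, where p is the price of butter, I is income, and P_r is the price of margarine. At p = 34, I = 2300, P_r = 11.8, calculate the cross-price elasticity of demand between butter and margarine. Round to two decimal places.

At the given point, Q_d = 33.3 − 1.95(34) + 0.0522(2300) + 3.94(11.8) = 33.3 − 66.3 + 120.06 + 46.492 = 133.552.
∂Q_d/∂P_r = +3.94, so E_xy = 3.94·(11.8/133.552) ≈ 0.35.
E_xy > 0: the goods are substitutes.

0.35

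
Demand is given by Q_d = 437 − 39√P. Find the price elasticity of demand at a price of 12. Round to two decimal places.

At P = 12, Q_d = 301.9.
dQ_d/dP = −39/(2√P) = −39/(2·3.4641).
Point elasticity E = (dQ_d/dP)·(P/Q_d) = -5.6292 × 12/301.9 ≈ -0.22.
|E| < 1, so demand is inelastic at this price.

-0.22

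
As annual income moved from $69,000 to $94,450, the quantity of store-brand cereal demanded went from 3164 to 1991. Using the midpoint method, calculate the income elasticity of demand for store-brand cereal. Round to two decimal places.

-1.46

%ΔQ = (1991 − 3164)/[(3164+1991)/2] = -1173/2577.5 ≈ -0.4551.
%ΔI = (94,450 − 69,000)/[(69,000+94,450)/2] = 25450/81725 ≈ 0.3114.
E_I = %ΔQ/%ΔI ≈ -1.46.
E_I < 0: inferior good.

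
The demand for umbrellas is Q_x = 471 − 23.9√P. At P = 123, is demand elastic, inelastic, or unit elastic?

inelastic

At P = 123, Q_x = 205.9362.
dQ_x/dP = −23.9/(2√P) = −23.9/(2·11.0905).
Point elasticity E = (dQ_x/dP)·(P/Q_x) = -1.0775 × 123/205.9362 ≈ -0.644.
|E| ≈ 0.644 < 1, so demand is inelastic.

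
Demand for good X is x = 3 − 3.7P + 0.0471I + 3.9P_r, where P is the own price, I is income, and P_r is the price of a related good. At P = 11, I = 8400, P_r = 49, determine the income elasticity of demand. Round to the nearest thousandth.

0.721

x = 3 − 3.7(11) + 0.0471(8400) + 3.9(49) = 3 − 40.7 + 395.64 + 191.1 = 549.04.
∂x/∂I = +0.0471, so E_I = 0.0471·(8400/549.04) ≈ 0.721.
E_I ∈ (0,1): normal good (necessity).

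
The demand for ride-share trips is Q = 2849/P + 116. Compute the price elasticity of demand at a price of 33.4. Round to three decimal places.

At P = 33.4, Q = 201.2994.
dQ/dP = −2849/P² = −2.5539.
Point elasticity E = (dQ/dP)·(P/Q) = -2.5539 × 33.4/201.2994 ≈ -0.424.
|E| < 1, so demand is inelastic at this price.

-0.424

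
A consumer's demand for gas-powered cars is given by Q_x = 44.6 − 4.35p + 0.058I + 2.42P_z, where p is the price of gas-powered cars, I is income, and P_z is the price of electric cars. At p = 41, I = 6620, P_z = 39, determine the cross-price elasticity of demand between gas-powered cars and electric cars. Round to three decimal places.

First evaluate Q_x: 44.6 − 4.35(41) + 0.058(6620) + 2.42(39) = 44.6 − 178.35 + 383.96 + 94.38 = 344.59.
∂Q_x/∂P_z = +2.42, so E_xy = 2.42·(39/344.59) ≈ 0.274.
E_xy > 0: the goods are substitutes.

0.274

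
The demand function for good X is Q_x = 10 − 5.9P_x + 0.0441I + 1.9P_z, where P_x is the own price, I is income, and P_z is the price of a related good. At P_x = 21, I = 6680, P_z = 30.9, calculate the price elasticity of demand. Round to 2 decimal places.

Q_x = 10 − 5.9(21) + 0.0441(6680) + 1.9(30.9) = 10 − 123.9 + 294.588 + 58.71 = 239.398.
∂Q_x/∂P_x = −5.9, so E_p = (−5.9)·(21/239.398) ≈ -0.52.
|E_p| < 1: demand is inelastic.

-0.52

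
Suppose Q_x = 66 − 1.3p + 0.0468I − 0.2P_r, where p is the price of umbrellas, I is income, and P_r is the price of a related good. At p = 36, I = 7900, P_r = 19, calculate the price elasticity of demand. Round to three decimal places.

-0.122

Evaluating quantity at (p, I, P_r) gives Q_x = 66 − 1.3(36) + 0.0468(7900) − 0.2(19) = 66 − 46.8 + 369.72 − 3.8 = 385.12.
∂Q_x/∂p = −1.3, so E_p = (−1.3)·(36/385.12) ≈ -0.122.
|E_p| < 1: demand is inelastic.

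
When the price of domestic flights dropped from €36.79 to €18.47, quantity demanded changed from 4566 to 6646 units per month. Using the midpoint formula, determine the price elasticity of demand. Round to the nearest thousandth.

%Δq = (6646 − 4566)/[(4566 + 6646)/2] = 2080/5606 ≈ 0.3710.
%Δp = (18.47 − 36.79)/[(36.79 + 18.47)/2] = -18.32/27.63 ≈ -0.6630.
Arc elasticity E = %Δq/%Δp ≈ 0.3710/-0.6630 ≈ -0.560.
|E| < 1: demand is inelastic over this range.

-0.560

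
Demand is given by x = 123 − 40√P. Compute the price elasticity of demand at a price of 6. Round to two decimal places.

At P = 6, x = 25.0204.
dx/dP = −40/(2√P) = −40/(2·2.4495).
Point elasticity E = (dx/dP)·(P/x) = -8.165 × 6/25.0204 ≈ -1.96.
|E| > 1, so demand is elastic at this price.

-1.96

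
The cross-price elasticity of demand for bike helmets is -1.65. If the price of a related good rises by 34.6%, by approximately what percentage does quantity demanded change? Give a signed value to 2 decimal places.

%ΔQ ≈ E × %ΔP_y = (-1.65) × (34.6%) = -57.09%.

-57.09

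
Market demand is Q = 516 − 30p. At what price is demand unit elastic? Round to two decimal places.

8.60

For linear demand Q = a − bp, E = −bp/(a − bp). |E| = 1 ⇒ bp = a − bp ⇒ p = a/(2b).
p = 516/(2·30) = 8.60.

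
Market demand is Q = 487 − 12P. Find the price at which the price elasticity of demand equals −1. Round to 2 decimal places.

20.29

For linear demand Q = a − bP, E = −bP/(a − bP). |E| = 1 ⇒ bP = a − bP ⇒ P = a/(2b).
P = 487/(2·12) ≈ 20.29.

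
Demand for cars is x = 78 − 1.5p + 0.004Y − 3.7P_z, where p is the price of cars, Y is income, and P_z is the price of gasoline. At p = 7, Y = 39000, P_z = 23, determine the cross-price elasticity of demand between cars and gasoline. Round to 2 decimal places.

Evaluating quantity at (p, Y, P_z) gives x = 78 − 1.5(7) + 0.004(39000) − 3.7(23) = 78 − 10.5 + 156 − 85.1 = 138.4.
∂x/∂P_z = −3.7, so E_xy = -3.7·(23/138.4) ≈ -0.61.
E_xy < 0: the goods are complements.

-0.61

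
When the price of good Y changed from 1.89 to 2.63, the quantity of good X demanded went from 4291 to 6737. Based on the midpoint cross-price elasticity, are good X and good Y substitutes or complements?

substitutes

%ΔQ_x = (6737 − 4291)/[(4291+6737)/2] = 2446/5514 ≈ 0.4436.
%ΔP_y = (2.63 − 1.89)/[(1.89+2.63)/2] ≈ 0.3274.
E_xy = 0.4436/0.3274 ≈ 1.355.
E_xy > 0, so the goods are substitutes.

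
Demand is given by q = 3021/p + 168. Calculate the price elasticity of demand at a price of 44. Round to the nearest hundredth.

-0.29

At p = 44, q = 236.6591.
dq/dp = −3021/p² = −1.5604.
Point elasticity E = (dq/dp)·(p/q) = -1.5604 × 44/236.6591 ≈ -0.29.
|E| < 1, so demand is inelastic at this price.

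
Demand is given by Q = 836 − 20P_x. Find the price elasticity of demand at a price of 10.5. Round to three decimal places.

At P_x = 10.5, Q = 626.
dQ/dP_x = −20.
Point elasticity E = (dQ/dP_x)·(P_x/Q) = -20 × 10.5/626 ≈ -0.335.
|E| < 1, so demand is inelastic at this price.

-0.335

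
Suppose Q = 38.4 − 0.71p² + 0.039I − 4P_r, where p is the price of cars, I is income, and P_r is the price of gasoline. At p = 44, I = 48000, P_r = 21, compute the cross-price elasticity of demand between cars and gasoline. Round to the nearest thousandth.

At the given point, Q = 38.4 − 0.71(44)² + 0.039(48000) − 4(21) = 38.4 − 1374.56 + 1872 − 84 = 451.84.
∂Q/∂P_r = −4, so E_xy = -4·(21/451.84) ≈ -0.186.
E_xy < 0: the goods are complements.

-0.186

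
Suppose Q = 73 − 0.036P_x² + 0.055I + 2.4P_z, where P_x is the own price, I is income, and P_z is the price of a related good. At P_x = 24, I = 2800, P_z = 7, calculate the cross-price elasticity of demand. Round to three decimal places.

0.075

First evaluate Q: 73 − 0.036(24)² + 0.055(2800) + 2.4(7) = 73 − 20.736 + 154 + 16.8 = 223.064.
∂Q/∂P_z = +2.4, so E_xy = 2.4·(7/223.064) ≈ 0.075.
E_xy > 0: the goods are substitutes.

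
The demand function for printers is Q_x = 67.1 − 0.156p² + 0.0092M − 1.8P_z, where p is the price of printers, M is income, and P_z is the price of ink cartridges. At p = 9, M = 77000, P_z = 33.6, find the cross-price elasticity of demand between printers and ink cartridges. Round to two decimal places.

Substituting, Q_x = 67.1 − 0.156(9)² + 0.0092(77000) − 1.8(33.6) = 67.1 − 12.636 + 708.4 − 60.48 = 702.384.
∂Q_x/∂P_z = −1.8, so E_xy = -1.8·(33.6/702.384) ≈ -0.09.
E_xy < 0: the goods are complements.

-0.09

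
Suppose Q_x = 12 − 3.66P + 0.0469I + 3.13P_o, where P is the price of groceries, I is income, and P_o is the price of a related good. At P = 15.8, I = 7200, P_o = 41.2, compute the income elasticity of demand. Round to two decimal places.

0.80

Q_x = 12 − 3.66(15.8) + 0.0469(7200) + 3.13(41.2) = 12 − 57.828 + 337.68 + 128.956 = 420.808.
∂Q_x/∂I = +0.0469, so E_I = 0.0469·(7200/420.808) ≈ 0.80.
E_I ∈ (0,1): normal good (necessity).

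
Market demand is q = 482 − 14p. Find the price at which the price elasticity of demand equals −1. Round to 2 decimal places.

17.21

For linear demand q = a − bp, E = −bp/(a − bp). |E| = 1 ⇒ bp = a − bp ⇒ p = a/(2b).
p = 482/(2·14) ≈ 17.21.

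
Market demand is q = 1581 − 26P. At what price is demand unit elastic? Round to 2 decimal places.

30.40

For linear demand q = a − bP, E = −bP/(a − bP). |E| = 1 ⇒ bP = a − bP ⇒ P = a/(2b).
P = 1581/(2·26) ≈ 30.40.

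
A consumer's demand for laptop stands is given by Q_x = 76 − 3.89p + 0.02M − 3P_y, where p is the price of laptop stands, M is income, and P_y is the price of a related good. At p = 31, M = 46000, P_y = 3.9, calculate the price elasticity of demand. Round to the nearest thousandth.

Substituting, Q_x = 76 − 3.89(31) + 0.02(46000) − 3(3.9) = 76 − 120.59 + 920 − 11.7 = 863.71.
∂Q_x/∂p = −3.89, so E_p = (−3.89)·(31/863.71) ≈ -0.140.
|E_p| < 1: demand is inelastic.

-0.140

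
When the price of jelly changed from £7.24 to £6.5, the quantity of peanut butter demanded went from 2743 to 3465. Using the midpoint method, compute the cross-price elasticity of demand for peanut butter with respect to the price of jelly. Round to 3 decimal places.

%ΔQ_x = (3465 − 2743)/[(2743+3465)/2] = 722/3104 ≈ 0.2326.
%ΔP_y = (6.5 − 7.24)/[(7.24+6.5)/2] ≈ -0.1077.
E_xy = 0.2326/-0.1077 ≈ -2.159.
E_xy < 0, so peanut butter and jelly are complements.

-2.159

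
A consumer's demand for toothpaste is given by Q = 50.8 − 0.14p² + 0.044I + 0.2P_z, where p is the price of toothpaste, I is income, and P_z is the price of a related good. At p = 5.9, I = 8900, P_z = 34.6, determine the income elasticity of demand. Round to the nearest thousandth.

Substituting, Q = 50.8 − 0.14(5.9)² + 0.044(8900) + 0.2(34.6) = 50.8 − 4.8734 + 391.6 + 6.92 = 444.4466.
∂Q/∂I = +0.044, so E_I = 0.044·(8900/444.4466) ≈ 0.881.
E_I ∈ (0,1): normal good (necessity).

0.881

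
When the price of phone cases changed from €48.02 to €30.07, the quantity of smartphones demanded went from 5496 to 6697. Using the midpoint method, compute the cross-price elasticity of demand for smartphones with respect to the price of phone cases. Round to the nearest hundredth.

%ΔQ_x = (6697 − 5496)/[(5496+6697)/2] = 1201/6096.5 ≈ 0.1970.
%ΔP_y = (30.07 − 48.02)/[(48.02+30.07)/2] ≈ -0.4597.
E_xy = 0.1970/-0.4597 ≈ -0.43.
E_xy < 0, so smartphones and phone cases are complements.

-0.43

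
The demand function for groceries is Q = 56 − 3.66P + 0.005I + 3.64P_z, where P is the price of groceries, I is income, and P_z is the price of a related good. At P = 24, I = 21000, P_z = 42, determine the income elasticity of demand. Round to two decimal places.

0.46

At the given point, Q = 56 − 3.66(24) + 0.005(21000) + 3.64(42) = 56 − 87.84 + 105 + 152.88 = 226.04.
∂Q/∂I = +0.005, so E_I = 0.005·(21000/226.04) ≈ 0.46.
E_I ∈ (0,1): normal good (necessity).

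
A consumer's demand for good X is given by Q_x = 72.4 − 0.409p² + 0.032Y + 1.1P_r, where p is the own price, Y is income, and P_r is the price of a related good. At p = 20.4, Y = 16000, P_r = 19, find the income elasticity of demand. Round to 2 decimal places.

1.18

Q_x = 72.4 − 0.409(20.4)² + 0.032(16000) + 1.1(19) = 72.4 − 170.2094 + 512 + 20.9 = 435.0906.
∂Q_x/∂Y = +0.032, so E_I = 0.032·(16000/435.0906) ≈ 1.18.
E_I > 1: normal good (luxury).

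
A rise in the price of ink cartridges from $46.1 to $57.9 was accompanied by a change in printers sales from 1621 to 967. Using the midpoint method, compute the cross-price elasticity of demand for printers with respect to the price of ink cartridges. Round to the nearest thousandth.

%ΔQ_x = (967 − 1621)/[(1621+967)/2] = -654/1294 ≈ -0.5054.
%ΔP_y = (57.9 − 46.1)/[(46.1+57.9)/2] ≈ 0.2269.
E_xy = -0.5054/0.2269 ≈ -2.227.
E_xy < 0, so printers and ink cartridges are complements.

-2.227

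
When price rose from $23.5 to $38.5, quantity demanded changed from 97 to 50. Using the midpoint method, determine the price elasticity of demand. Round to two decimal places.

%ΔQ = (50 − 97)/[(97 + 50)/2] = -47/73.5 ≈ -0.6395.
%ΔP = (38.5 − 23.5)/[(23.5 + 38.5)/2] = 15/31 ≈ 0.4839.
Arc elasticity E = %ΔQ/%ΔP ≈ -0.6395/0.4839 ≈ -1.32.
|E| > 1: demand is elastic over this range.

-1.32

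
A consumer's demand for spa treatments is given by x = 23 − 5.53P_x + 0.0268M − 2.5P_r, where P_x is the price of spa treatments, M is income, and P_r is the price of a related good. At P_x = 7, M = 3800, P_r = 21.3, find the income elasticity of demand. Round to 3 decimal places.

First evaluate x: 23 − 5.53(7) + 0.0268(3800) − 2.5(21.3) = 23 − 38.71 + 101.84 − 53.25 = 32.88.
∂x/∂M = +0.0268, so E_I = 0.0268·(3800/32.88) ≈ 3.097.
E_I > 1: normal good (luxury).

3.097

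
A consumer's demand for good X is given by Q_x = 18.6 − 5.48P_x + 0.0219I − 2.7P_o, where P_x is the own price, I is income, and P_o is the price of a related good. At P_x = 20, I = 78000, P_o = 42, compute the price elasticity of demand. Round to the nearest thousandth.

Q_x = 18.6 − 5.48(20) + 0.0219(78000) − 2.7(42) = 18.6 − 109.6 + 1708.2 − 113.4 = 1503.8.
∂Q_x/∂P_x = −5.48, so E_p = (−5.48)·(20/1503.8) ≈ -0.073.
|E_p| < 1: demand is inelastic.

-0.073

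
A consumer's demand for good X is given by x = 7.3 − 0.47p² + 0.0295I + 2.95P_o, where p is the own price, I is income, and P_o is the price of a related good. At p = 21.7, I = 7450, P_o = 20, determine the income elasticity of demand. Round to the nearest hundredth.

First evaluate x: 7.3 − 0.47(21.7)² + 0.0295(7450) + 2.95(20) = 7.3 − 221.3183 + 219.775 + 59 = 64.7567.
∂x/∂I = +0.0295, so E_I = 0.0295·(7450/64.7567) ≈ 3.39.
E_I > 1: normal good (luxury).

3.39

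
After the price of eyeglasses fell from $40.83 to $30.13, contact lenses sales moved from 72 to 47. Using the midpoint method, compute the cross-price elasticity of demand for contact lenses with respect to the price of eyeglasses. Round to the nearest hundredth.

%ΔQ_x = (47 − 72)/[(72+47)/2] = -25/59.5 ≈ -0.4202.
%ΔP_y = (30.13 − 40.83)/[(40.83+30.13)/2] ≈ -0.3016.
E_xy = -0.4202/-0.3016 ≈ 1.39.
E_xy > 0, so contact lenses and eyeglasses are substitutes.

1.39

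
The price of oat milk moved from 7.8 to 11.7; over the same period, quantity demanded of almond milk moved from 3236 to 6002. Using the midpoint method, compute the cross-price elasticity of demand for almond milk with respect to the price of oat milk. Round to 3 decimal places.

1.497

%ΔQ_x = (6002 − 3236)/[(3236+6002)/2] = 2766/4619 ≈ 0.5988.
%ΔP_y = (11.7 − 7.8)/[(7.8+11.7)/2] ≈ 0.4000.
E_xy = 0.5988/0.4000 ≈ 1.497.
E_xy > 0, so almond milk and oat milk are substitutes.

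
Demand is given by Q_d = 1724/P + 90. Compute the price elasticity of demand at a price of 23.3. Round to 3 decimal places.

At P = 23.3, Q_d = 163.9914.
dQ_d/dP = −1724/P² = −3.1756.
Point elasticity E = (dQ_d/dP)·(P/Q_d) = -3.1756 × 23.3/163.9914 ≈ -0.451.
|E| < 1, so demand is inelastic at this price.

-0.451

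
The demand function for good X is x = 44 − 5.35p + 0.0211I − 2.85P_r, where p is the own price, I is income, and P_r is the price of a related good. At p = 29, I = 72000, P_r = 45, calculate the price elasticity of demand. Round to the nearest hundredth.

-0.12

Substituting, x = 44 − 5.35(29) + 0.0211(72000) − 2.85(45) = 44 − 155.15 + 1519.2 − 128.25 = 1279.8.
∂x/∂p = −5.35, so E_p = (−5.35)·(29/1279.8) ≈ -0.12.
|E_p| < 1: demand is inelastic.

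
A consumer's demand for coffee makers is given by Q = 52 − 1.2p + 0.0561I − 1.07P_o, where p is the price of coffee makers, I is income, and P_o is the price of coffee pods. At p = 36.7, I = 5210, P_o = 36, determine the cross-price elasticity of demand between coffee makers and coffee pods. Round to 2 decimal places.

-0.15

Q = 52 − 1.2(36.7) + 0.0561(5210) − 1.07(36) = 52 − 44.04 + 292.281 − 38.52 = 261.721.
∂Q/∂P_o = −1.07, so E_xy = -1.07·(36/261.721) ≈ -0.15.
E_xy < 0: the goods are complements.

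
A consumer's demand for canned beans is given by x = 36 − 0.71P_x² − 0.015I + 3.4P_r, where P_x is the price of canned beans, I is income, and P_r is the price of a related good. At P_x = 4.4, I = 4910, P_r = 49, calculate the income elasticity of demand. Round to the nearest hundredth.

-0.64

Substituting, x = 36 − 0.71(4.4)² − 0.015(4910) + 3.4(49) = 36 − 13.7456 − 73.65 + 166.6 = 115.2044.
∂x/∂I = −0.015, so E_I = -0.015·(4910/115.2044) ≈ -0.64.
E_I < 0: inferior good.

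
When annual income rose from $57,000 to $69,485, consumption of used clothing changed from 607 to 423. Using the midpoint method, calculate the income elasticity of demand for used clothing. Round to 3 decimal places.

-1.810

%ΔQ = (423 − 607)/[(607+423)/2] = -184/515 ≈ -0.3573.
%ΔM = (69,485 − 57,000)/[(57,000+69,485)/2] = 12485/63242.5 ≈ 0.1974.
E_I = %ΔQ/%ΔM ≈ -1.810.
E_I < 0: inferior good.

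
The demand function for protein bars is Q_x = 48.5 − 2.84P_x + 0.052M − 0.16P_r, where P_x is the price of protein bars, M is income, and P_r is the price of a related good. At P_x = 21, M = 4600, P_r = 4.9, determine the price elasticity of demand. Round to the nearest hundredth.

-0.26

Q_x = 48.5 − 2.84(21) + 0.052(4600) − 0.16(4.9) = 48.5 − 59.64 + 239.2 − 0.784 = 227.276.
∂Q_x/∂P_x = −2.84, so E_p = (−2.84)·(21/227.276) ≈ -0.26.
|E_p| < 1: demand is inelastic.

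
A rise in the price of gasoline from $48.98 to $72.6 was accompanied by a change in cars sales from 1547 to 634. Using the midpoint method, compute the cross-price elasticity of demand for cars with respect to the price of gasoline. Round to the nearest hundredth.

%ΔQ_x = (634 − 1547)/[(1547+634)/2] = -913/1090.5 ≈ -0.8372.
%ΔP_y = (72.6 − 48.98)/[(48.98+72.6)/2] ≈ 0.3886.
E_xy = -0.8372/0.3886 ≈ -2.15.
E_xy < 0, so cars and gasoline are complements.

-2.15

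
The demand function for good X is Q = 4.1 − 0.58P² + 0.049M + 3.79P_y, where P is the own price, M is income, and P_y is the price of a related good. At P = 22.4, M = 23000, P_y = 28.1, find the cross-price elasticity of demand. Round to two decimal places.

Evaluating quantity at (P, M, P_y) gives Q = 4.1 − 0.58(22.4)² + 0.049(23000) + 3.79(28.1) = 4.1 − 291.0208 + 1127 + 106.499 = 946.5782.
∂Q/∂P_y = +3.79, so E_xy = 3.79·(28.1/946.5782) ≈ 0.11.
E_xy > 0: the goods are substitutes.

0.11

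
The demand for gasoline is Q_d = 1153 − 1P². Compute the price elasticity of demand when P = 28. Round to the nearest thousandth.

-4.249

At P = 28, Q_d = 369.
dQ_d/dP = −2·1·P = −56.
Point elasticity E = (dQ_d/dP)·(P/Q_d) = -56 × 28/369 ≈ -4.249.
|E| > 1, so demand is elastic at this price.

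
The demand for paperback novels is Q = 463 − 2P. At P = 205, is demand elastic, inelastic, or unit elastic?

elastic

At P = 205, Q = 53.
dQ/dP = −2.
Point elasticity E = (dQ/dP)·(P/Q) = -2 × 205/53 ≈ -7.736.
|E| ≈ 7.736 > 1, so demand is elastic.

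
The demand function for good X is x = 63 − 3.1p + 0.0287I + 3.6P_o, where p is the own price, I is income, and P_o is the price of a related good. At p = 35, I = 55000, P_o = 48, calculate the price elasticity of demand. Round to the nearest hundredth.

First evaluate x: 63 − 3.1(35) + 0.0287(55000) + 3.6(48) = 63 − 108.5 + 1578.5 + 172.8 = 1705.8.
∂x/∂p = −3.1, so E_p = (−3.1)·(35/1705.8) ≈ -0.06.
|E_p| < 1: demand is inelastic.

-0.06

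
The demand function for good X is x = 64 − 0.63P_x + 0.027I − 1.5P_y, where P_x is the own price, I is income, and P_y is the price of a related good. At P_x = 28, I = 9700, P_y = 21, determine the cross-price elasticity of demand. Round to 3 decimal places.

x = 64 − 0.63(28) + 0.027(9700) − 1.5(21) = 64 − 17.64 + 261.9 − 31.5 = 276.76.
∂x/∂P_y = −1.5, so E_xy = -1.5·(21/276.76) ≈ -0.114.
E_xy < 0: the goods are complements.

-0.114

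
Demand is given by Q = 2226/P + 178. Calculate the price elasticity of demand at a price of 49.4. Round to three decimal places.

-0.202

At P = 49.4, Q = 223.0607.
dQ/dP = −2226/P² = −0.9122.
Point elasticity E = (dQ/dP)·(P/Q) = -0.9122 × 49.4/223.0607 ≈ -0.202.
|E| < 1, so demand is inelastic at this price.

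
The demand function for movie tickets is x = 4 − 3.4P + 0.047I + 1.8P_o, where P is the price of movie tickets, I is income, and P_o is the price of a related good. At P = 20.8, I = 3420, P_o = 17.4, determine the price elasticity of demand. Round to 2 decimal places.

At the given point, x = 4 − 3.4(20.8) + 0.047(3420) + 1.8(17.4) = 4 − 70.72 + 160.74 + 31.32 = 125.34.
∂x/∂P = −3.4, so E_p = (−3.4)·(20.8/125.34) ≈ -0.56.
|E_p| < 1: demand is inelastic.

-0.56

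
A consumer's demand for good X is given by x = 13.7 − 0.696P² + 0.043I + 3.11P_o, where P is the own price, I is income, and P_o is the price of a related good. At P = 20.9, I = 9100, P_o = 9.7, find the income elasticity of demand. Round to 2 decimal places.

2.98

First evaluate x: 13.7 − 0.696(20.9)² + 0.043(9100) + 3.11(9.7) = 13.7 − 304.0198 + 391.3 + 30.167 = 131.1472.
∂x/∂I = +0.043, so E_I = 0.043·(9100/131.1472) ≈ 2.98.
E_I > 1: normal good (luxury).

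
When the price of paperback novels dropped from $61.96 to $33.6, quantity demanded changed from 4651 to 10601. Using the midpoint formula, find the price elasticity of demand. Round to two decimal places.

-1.31

%Δq = (10601 − 4651)/[(4651 + 10601)/2] = 5950/7626 ≈ 0.7802.
%ΔP = (33.6 − 61.96)/[(61.96 + 33.6)/2] = -28.36/47.78 ≈ -0.5936.
Arc elasticity E = %Δq/%ΔP ≈ 0.7802/-0.5936 ≈ -1.31.
|E| > 1: demand is elastic over this range.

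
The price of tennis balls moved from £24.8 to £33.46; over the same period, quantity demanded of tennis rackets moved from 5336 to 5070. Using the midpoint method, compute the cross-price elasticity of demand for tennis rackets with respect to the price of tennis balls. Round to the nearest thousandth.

%ΔQ_x = (5070 − 5336)/[(5336+5070)/2] = -266/5203 ≈ -0.0511.
%ΔP_y = (33.46 − 24.8)/[(24.8+33.46)/2] ≈ 0.2973.
E_xy = -0.0511/0.2973 ≈ -0.172.
E_xy < 0, so tennis rackets and tennis balls are complements.

-0.172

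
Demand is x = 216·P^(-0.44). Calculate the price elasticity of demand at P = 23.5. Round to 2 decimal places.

For a Cobb–Douglas (constant-elasticity) form x = A·P^α·…, the elasticity with respect to P equals the exponent α at every point.
Here the exponent on P is -0.44, so the price elasticity of demand is -0.44.

-0.44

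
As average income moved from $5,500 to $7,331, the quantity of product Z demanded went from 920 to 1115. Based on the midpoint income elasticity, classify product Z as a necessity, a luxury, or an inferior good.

%ΔQ = (1115 − 920)/[(920+1115)/2] = 195/1017.5 ≈ 0.1916.
%ΔI = (7,331 − 5,500)/[(5,500+7,331)/2] = 1831/6415.5 ≈ 0.2854.
E_I = %ΔQ/%ΔI ≈ 0.671.
E_I ∈ (0,1): normal good (necessity).

necessity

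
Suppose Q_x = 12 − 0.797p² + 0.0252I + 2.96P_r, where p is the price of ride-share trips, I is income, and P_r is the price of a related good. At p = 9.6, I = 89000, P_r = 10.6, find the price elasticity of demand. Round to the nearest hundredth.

-0.07

First evaluate Q_x: 12 − 0.797(9.6)² + 0.0252(89000) + 2.96(10.6) = 12 − 73.4515 + 2242.8 + 31.376 = 2212.7245.
∂Q_x/∂p = −2·0.797·p = -15.3024, so E_p = -15.3024·(9.6/2212.7245) ≈ -0.07.
|E_p| < 1: demand is inelastic.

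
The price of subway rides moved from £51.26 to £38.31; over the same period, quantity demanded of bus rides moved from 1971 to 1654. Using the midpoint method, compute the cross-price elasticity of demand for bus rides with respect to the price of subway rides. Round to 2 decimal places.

0.60

%ΔQ_x = (1654 − 1971)/[(1971+1654)/2] = -317/1812.5 ≈ -0.1749.
%ΔP_y = (38.31 − 51.26)/[(51.26+38.31)/2] ≈ -0.2892.
E_xy = -0.1749/-0.2892 ≈ 0.60.
E_xy > 0, so bus rides and subway rides are substitutes.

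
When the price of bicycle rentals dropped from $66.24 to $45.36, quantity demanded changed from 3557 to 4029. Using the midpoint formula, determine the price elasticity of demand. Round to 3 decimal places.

-0.333

%Δq = (4029 − 3557)/[(3557 + 4029)/2] = 472/3793 ≈ 0.1244.
%ΔP = (45.36 − 66.24)/[(66.24 + 45.36)/2] = -20.88/55.8 ≈ -0.3742.
Arc elasticity E = %Δq/%ΔP ≈ 0.1244/-0.3742 ≈ -0.333.
|E| < 1: demand is inelastic over this range.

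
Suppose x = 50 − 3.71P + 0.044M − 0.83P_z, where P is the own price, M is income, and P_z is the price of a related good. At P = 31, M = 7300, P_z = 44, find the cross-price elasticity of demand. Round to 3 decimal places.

x = 50 − 3.71(31) + 0.044(7300) − 0.83(44) = 50 − 115.01 + 321.2 − 36.52 = 219.67.
∂x/∂P_z = −0.83, so E_xy = -0.83·(44/219.67) ≈ -0.166.
E_xy < 0: the goods are complements.

-0.166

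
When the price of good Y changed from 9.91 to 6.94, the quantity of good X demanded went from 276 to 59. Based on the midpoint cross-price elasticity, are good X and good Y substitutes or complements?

substitutes

%ΔQ_x = (59 − 276)/[(276+59)/2] = -217/167.5 ≈ -1.2955.
%ΔP_y = (6.94 − 9.91)/[(9.91+6.94)/2] ≈ -0.3525.
E_xy = -1.2955/-0.3525 ≈ 3.675.
E_xy > 0, so the goods are substitutes.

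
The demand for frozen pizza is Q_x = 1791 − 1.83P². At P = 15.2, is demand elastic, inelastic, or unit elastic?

At P = 15.2, Q_x = 1368.1968.
dQ_x/dP = −2·1.83·P = −55.632.
Point elasticity E = (dQ_x/dP)·(P/Q_x) = -55.632 × 15.2/1368.1968 ≈ -0.618.
|E| ≈ 0.618 < 1, so demand is inelastic.

inelastic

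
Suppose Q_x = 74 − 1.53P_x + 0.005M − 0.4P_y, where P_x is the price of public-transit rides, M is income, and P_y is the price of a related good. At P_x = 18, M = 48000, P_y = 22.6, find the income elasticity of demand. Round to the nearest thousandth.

0.865

Evaluating quantity at (P_x, M, P_y) gives Q_x = 74 − 1.53(18) + 0.005(48000) − 0.4(22.6) = 74 − 27.54 + 240 − 9.04 = 277.42.
∂Q_x/∂M = +0.005, so E_I = 0.005·(48000/277.42) ≈ 0.865.
E_I ∈ (0,1): normal good (necessity).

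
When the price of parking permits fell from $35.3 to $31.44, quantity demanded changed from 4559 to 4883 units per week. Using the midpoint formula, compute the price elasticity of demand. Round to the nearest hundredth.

-0.59

%Δq = (4883 − 4559)/[(4559 + 4883)/2] = 324/4721 ≈ 0.0686.
%Δp = (31.44 − 35.3)/[(35.3 + 31.44)/2] = -3.86/33.37 ≈ -0.1157.
Arc elasticity E = %Δq/%Δp ≈ 0.0686/-0.1157 ≈ -0.59.
|E| < 1: demand is inelastic over this range.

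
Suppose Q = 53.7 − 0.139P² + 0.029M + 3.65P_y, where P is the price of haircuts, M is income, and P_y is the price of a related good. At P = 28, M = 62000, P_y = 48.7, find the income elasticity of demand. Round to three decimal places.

Substituting, Q = 53.7 − 0.139(28)² + 0.029(62000) + 3.65(48.7) = 53.7 − 108.976 + 1798 + 177.755 = 1920.479.
∂Q/∂M = +0.029, so E_I = 0.029·(62000/1920.479) ≈ 0.936.
E_I ∈ (0,1): normal good (necessity).

0.936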